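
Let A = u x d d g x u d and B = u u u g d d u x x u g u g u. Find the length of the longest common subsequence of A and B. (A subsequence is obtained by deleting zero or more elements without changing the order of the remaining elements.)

Backtracking the LCS table gives one alignment: u (A1,B3) → d (A3,B5) → d (A4,B6) → g (A5,B13) → u (A7,B14).
So the longest common subsequence has length 5.

5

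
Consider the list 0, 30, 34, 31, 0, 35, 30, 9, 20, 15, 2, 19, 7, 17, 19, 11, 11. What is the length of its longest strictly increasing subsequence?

5

Let dp[i] be the longest increasing subsequence ending at position i. Then dp = [1, 2, 3, 3, 1, 4, 2, 2, 3, 3, 2, 4, 3, 4, 5, 4, 4].
The maximum is 5; one witness is 0, 9, 15, 17, 19 at positions 1,8,10,14,15.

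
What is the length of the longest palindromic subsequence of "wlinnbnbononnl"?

One longest palindromic subsequence is lnnononnl (positions 2,4,5,9,10,11,12,13,14); it reads the same forward and backward, and the interval DP gives dp[1][14] = 9.

9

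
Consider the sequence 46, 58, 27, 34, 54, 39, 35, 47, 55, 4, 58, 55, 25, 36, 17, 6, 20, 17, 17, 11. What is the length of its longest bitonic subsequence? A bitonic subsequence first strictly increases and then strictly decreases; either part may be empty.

11

Let inc[i] be the LIS ending at i and dec[i] the longest strictly decreasing subsequence starting at i. inc = [1, 2, 1, 2, 3, 3, 3, 4, 5, 1, 6, 5, 2, 4, 2, 2, 3, 3, 3, 3], dec = [7, 8, 5, 5, 7, 6, 5, 5, 5, 1, 6, 5, 4, 4, 2, 1, 3, 2, 2, 1].
max_i inc[i]+dec[i]−1 = 11, with one witness 27, 34, 39, 47, 55, 58, 55, 36, 20, 17, 11.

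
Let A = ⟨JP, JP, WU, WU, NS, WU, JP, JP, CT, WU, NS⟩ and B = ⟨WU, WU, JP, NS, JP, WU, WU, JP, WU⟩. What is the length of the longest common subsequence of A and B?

6

Backtracking the LCS table gives one alignment: JP (A1,B3) → JP (A2,B5) → WU (A4,B6) → WU (A6,B7) → JP (A8,B8) → WU (A10,B9).
So the longest common subsequence has length 6.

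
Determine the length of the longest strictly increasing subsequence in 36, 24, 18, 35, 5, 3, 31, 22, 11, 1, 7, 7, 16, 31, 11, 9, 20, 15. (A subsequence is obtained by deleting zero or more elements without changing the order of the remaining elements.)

Scanning left to right, the best length ending at each element is: 36→1, 24→1, 18→1, 35→2, 5→1, 3→1, 31→2, 22→2, 11→2, 1→1, 7→2, 7→2, 16→3, 31→4, 11→3, 9→3, 20→4, 15→4.
So the longest increasing subsequence has length 4, e.g. 5, 11, 16, 31.

4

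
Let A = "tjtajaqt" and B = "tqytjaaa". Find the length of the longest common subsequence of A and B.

4

A longest common subsequence is tjaa (length 4); the LCS DP confirms no longer common subsequence exists.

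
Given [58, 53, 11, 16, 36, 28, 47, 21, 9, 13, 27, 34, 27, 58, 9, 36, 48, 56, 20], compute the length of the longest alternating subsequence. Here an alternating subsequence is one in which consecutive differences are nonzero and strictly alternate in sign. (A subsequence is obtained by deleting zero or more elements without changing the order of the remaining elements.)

12

A longest alternating subsequence is 58, 11, 36, 28, 47, 21, 34, 27, 58, 9, 36, 20 (positions 1,3,5,6,7,8,12,13,14,15,16,19); its 11 consecutive differences strictly alternate in sign, and length 12 is optimal.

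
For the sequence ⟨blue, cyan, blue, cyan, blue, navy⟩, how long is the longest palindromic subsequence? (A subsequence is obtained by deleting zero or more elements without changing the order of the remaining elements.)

5

Using dp[i][j] = 2 + dp[i+1][j−1] if the ends match, else max(dp[i+1][j], dp[i][j−1]):
dp[1][6] = 5. A witness is blue cyan blue cyan blue at positions 1,2,3,4,5.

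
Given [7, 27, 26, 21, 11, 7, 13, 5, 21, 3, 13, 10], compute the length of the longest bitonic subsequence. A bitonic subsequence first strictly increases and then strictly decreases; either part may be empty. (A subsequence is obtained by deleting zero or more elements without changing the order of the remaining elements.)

8

Let inc[i] be the LIS ending at i and dec[i] the longest strictly decreasing subsequence starting at i. inc = [1, 2, 2, 2, 2, 1, 3, 1, 4, 1, 3, 2], dec = [3, 7, 6, 5, 4, 3, 3, 2, 3, 1, 2, 1].
max_i inc[i]+dec[i]−1 = 8, with one witness 7, 27, 26, 21, 11, 7, 5, 3.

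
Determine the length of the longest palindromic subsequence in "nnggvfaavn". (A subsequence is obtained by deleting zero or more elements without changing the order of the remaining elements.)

6

One longest palindromic subsequence is nvaavn (positions 1,5,7,8,9,10); it reads the same forward and backward, and the interval DP gives dp[1][10] = 6.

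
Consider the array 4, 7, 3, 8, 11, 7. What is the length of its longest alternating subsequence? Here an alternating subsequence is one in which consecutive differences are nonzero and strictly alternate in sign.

A longest alternating subsequence is 4, 7, 3, 8, 7 (positions 1,2,3,4,6); its 4 consecutive differences strictly alternate in sign, and length 5 is optimal.

5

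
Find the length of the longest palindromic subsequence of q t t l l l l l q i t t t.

9

Using dp[i][j] = 2 + dp[i+1][j−1] if the ends match, else max(dp[i+1][j], dp[i][j−1]):
dp[1][13] = 9. A witness is ttllllltt at positions 2,3,4,5,6,7,8,12,13.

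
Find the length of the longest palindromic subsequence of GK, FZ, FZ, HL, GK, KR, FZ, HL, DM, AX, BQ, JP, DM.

4

One longest palindromic subsequence is GK FZ FZ GK (positions 1,2,3,5); it reads the same forward and backward, and the interval DP gives dp[1][13] = 4.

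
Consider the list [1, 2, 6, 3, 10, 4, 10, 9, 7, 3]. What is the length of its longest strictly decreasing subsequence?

Let dp[i] be the longest decreasing subsequence ending at position i. Then dp = [1, 1, 1, 2, 1, 2, 1, 2, 3, 4].
The maximum is 4; one witness is 10, 9, 7, 3 at positions 5,8,9,10.

4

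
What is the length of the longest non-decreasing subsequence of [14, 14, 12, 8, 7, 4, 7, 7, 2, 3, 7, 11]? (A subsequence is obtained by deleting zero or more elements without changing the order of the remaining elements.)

Scanning left to right, the best length ending at each element is: 14→1, 14→2, 12→1, 8→1, 7→1, 4→1, 7→2, 7→3, 2→1, 3→2, 7→4, 11→5.
So the longest non-decreasing subsequence has length 5, e.g. 7, 7, 7, 7, 11.

5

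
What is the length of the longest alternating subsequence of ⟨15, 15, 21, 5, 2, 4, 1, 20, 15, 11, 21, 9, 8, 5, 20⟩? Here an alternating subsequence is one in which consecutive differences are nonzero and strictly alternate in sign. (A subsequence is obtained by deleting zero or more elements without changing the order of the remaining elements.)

10

A longest alternating subsequence is 15, 21, 2, 4, 1, 20, 15, 21, 9, 20 (positions 1,3,5,6,7,8,9,11,12,15); its 9 consecutive differences strictly alternate in sign, and length 10 is optimal.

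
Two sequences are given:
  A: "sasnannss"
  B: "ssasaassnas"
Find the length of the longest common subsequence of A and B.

A longest common subsequence is sasnas (length 6); the LCS DP confirms no longer common subsequence exists.

6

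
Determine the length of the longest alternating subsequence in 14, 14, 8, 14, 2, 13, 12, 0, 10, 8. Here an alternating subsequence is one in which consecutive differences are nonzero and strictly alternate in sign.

Track the best alternating length ending on an up-step vs a down-step at each position: up/down = 1/1, 1/1, 1/2, 3/1, 1/4, 5/4, 5/6, 1/6, 7/6, 7/8.
The maximum over both is 8; one such subsequence is 14, 8, 14, 2, 13, 0, 10, 8.

8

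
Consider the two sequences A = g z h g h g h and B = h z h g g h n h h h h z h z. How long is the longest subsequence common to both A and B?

Backtracking the LCS table gives one alignment: z (A2,B2) → h (A3,B3) → g (A4,B5) → h (A5,B11) → h (A7,B13).
So the longest common subsequence has length 5.

5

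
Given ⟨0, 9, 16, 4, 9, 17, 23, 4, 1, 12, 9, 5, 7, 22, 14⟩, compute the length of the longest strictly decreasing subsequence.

One longest decreasing subsequence is 16, 9, 4, 1 (positions 3,5,8,9), of length 4; no longer one exists.

4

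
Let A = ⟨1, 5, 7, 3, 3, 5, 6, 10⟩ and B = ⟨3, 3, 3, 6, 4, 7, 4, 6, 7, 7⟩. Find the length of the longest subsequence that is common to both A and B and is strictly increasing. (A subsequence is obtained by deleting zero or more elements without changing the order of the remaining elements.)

A longest common strictly increasing subsequence is 3, 6 (length 2); it appears in order in both A and B, and no longer such subsequence exists.

2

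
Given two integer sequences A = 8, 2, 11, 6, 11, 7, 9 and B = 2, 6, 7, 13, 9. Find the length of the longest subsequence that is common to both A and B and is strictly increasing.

For each value that appears in both, track the longest common increasing run ending there.
The best achievable length is 4; one witness is 2, 6, 7, 9 (A-positions 2,4,6,7, B-positions 1,2,3,5).

4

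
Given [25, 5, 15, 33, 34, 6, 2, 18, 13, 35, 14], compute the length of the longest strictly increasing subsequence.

Let dp[i] be the longest increasing subsequence ending at position i. Then dp = [1, 1, 2, 3, 4, 2, 1, 3, 3, 5, 4].
The maximum is 5; one witness is 5, 15, 33, 34, 35 at positions 2,3,4,5,10.

5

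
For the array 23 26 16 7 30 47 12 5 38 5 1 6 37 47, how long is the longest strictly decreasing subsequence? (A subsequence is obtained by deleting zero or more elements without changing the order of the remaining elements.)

Let dp[i] be the longest decreasing subsequence ending at position i. Then dp = [1, 1, 2, 3, 1, 1, 3, 4, 2, 4, 5, 4, 3, 1].
The maximum is 5; one witness is 23, 16, 7, 5, 1 at positions 1,3,4,8,11.

5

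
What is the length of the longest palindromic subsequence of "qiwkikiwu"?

5

Using dp[i][j] = 2 + dp[i+1][j−1] if the ends match, else max(dp[i+1][j], dp[i][j−1]):
dp[1][9] = 5. A witness is wikiw at positions 3,5,6,7,8.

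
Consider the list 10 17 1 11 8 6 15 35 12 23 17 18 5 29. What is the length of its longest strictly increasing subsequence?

One longest increasing subsequence is 10, 11, 15, 17, 18, 29 (positions 1,4,7,11,12,14), of length 6; no longer one exists.

6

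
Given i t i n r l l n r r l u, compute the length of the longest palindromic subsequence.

Using dp[i][j] = 2 + dp[i+1][j−1] if the ends match, else max(dp[i+1][j], dp[i][j−1]):
dp[1][12] = 4. A witness is lrrl at positions 7,9,10,11.

4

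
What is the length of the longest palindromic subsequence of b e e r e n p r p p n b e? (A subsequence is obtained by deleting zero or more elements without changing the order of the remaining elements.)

Using dp[i][j] = 2 + dp[i+1][j−1] if the ends match, else max(dp[i+1][j], dp[i][j−1]):
dp[1][13] = 7. A witness is enpppne at positions 2,6,7,9,10,11,13.

7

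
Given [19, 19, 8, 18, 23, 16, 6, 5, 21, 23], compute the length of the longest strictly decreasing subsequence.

5

Scanning left to right, the best length ending at each element is: 19→1, 19→1, 8→2, 18→2, 23→1, 16→3, 6→4, 5→5, 21→2, 23→1.
So the longest decreasing subsequence has length 5, e.g. 19, 18, 16, 6, 5.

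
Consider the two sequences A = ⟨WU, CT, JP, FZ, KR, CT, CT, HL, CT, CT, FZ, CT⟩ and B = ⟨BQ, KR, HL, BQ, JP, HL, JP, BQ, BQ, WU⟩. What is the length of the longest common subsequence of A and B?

2

Backtracking the LCS table gives one alignment: JP (A3,B5) → HL (A8,B6).
So the longest common subsequence has length 2.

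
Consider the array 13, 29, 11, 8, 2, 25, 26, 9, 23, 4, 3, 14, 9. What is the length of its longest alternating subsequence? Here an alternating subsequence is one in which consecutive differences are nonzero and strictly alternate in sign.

Track the best alternating length ending on an up-step vs a down-step at each position: up/down = 1/1, 2/1, 1/3, 1/3, 1/3, 4/3, 4/3, 4/5, 6/5, 4/7, 4/7, 8/7, 8/9.
The maximum over both is 9; one such subsequence is 13, 29, 11, 25, 9, 23, 4, 14, 9.

9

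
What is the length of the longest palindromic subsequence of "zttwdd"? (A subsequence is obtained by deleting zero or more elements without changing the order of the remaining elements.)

One longest palindromic subsequence is dd (positions 5,6); it reads the same forward and backward, and the interval DP gives dp[1][6] = 2.

2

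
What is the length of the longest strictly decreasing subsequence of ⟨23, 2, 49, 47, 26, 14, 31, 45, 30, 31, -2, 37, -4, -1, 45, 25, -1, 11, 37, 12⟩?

Scanning left to right, the best length ending at each element is: 23→1, 2→2, 49→1, 47→2, 26→3, 14→4, 31→3, 45→3, 30→4, 31→4, -2→5, 37→4, -4→6, -1→5, 45→3, 25→5, -1→6, 11→6, 37→4, 12→6.
So the longest decreasing subsequence has length 6, e.g. 49, 47, 26, 14, -2, -4.

6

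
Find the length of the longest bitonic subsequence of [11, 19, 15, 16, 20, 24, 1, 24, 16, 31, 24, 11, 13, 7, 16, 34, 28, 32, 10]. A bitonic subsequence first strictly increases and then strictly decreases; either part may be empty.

9

One longest bitonic subsequence is 11, 15, 16, 20, 24, 31, 24, 16, 10 (positions 1,3,4,5,6,10,11,15,19): it rises to 31 then falls. Length 9 is optimal.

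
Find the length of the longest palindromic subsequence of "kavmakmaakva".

8

One longest palindromic subsequence is avkaakva (positions 2,3,6,8,9,10,11,12); it reads the same forward and backward, and the interval DP gives dp[1][12] = 8.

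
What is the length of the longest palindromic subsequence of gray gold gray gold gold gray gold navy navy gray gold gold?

8

One longest palindromic subsequence is gold gold gray navy navy gray gold gold (positions 2,4,6,8,9,10,11,12); it reads the same forward and backward, and the interval DP gives dp[1][12] = 8.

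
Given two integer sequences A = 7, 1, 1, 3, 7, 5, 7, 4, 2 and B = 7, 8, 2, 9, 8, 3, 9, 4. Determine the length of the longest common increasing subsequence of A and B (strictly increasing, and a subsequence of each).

2

A longest common strictly increasing subsequence is 3, 4 (length 2); it appears in order in both A and B, and no longer such subsequence exists.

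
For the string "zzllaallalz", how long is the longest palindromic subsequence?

8

One longest palindromic subsequence is zlallalz (positions 1,3,5,7,8,9,10,11); it reads the same forward and backward, and the interval DP gives dp[1][11] = 8.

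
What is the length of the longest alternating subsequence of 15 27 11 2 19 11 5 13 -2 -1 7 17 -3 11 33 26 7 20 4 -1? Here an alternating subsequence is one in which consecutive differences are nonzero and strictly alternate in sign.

13

A longest alternating subsequence is 15, 27, 11, 19, 11, 13, -2, -1, -3, 11, 7, 20, 4 (positions 1,2,3,5,6,8,9,10,13,14,17,18,19); its 12 consecutive differences strictly alternate in sign, and length 13 is optimal.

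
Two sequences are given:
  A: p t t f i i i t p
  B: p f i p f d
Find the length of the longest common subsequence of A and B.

4

Backtracking the LCS table gives one alignment: p (A1,B1) → f (A4,B2) → i (A7,B3) → p (A9,B4).
So the longest common subsequence has length 4.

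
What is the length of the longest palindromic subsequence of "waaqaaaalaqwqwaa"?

11

One longest palindromic subsequence is aaqaaaaaqaa (positions 2,3,4,5,6,7,8,10,13,15,16); it reads the same forward and backward, and the interval DP gives dp[1][16] = 11.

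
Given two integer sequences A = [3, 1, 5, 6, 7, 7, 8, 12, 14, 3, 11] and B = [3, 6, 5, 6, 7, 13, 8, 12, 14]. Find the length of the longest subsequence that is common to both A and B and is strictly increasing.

For each value that appears in both, track the longest common increasing run ending there.
The best achievable length is 7; one witness is 3, 5, 6, 7, 8, 12, 14 (A-positions 1,3,4,5,7,8,9, B-positions 1,3,4,5,7,8,9).

7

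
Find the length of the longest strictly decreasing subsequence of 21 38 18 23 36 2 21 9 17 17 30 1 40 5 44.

One longest decreasing subsequence is 38, 23, 21, 9, 1 (positions 2,4,7,8,12), of length 5; no longer one exists.

5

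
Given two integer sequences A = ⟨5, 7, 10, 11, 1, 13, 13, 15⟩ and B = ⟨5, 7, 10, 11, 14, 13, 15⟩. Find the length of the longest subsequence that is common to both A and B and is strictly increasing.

6

For each value that appears in both, track the longest common increasing run ending there.
The best achievable length is 6; one witness is 5, 7, 10, 11, 13, 15 (A-positions 1,2,3,4,6,8, B-positions 1,2,3,4,6,7).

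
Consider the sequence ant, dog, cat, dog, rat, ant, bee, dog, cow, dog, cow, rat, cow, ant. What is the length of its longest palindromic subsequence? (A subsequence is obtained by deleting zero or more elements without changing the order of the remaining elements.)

Using dp[i][j] = 2 + dp[i+1][j−1] if the ends match, else max(dp[i+1][j], dp[i][j−1]):
dp[1][14] = 7. A witness is ant rat cow dog cow rat ant at positions 1,5,9,10,11,12,14.

7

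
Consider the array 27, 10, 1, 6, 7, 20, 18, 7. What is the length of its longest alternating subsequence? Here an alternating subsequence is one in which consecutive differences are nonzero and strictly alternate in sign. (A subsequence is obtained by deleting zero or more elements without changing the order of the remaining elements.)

4

A longest alternating subsequence is 27, 10, 20, 18 (positions 1,2,6,7); its 3 consecutive differences strictly alternate in sign, and length 4 is optimal.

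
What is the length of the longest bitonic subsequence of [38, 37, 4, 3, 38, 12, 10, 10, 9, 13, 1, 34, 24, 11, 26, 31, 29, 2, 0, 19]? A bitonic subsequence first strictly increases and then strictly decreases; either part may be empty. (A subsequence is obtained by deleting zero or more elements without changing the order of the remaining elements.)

9

One longest bitonic subsequence is 4, 12, 13, 24, 26, 31, 29, 2, 0 (positions 3,6,10,13,15,16,17,18,19): it rises to 31 then falls. Length 9 is optimal.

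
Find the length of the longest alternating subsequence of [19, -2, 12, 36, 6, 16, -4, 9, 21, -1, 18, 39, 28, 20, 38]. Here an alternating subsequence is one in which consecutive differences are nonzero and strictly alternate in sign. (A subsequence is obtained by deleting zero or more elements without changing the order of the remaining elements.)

Track the best alternating length ending on an up-step vs a down-step at each position: up/down = 1/1, 1/2, 3/2, 3/1, 3/4, 5/4, 1/6, 7/6, 7/4, 7/8, 9/8, 9/1, 9/10, 9/10, 11/10.
The maximum over both is 11; one such subsequence is 19, -2, 12, 6, 16, -4, 9, -1, 39, 28, 38.

11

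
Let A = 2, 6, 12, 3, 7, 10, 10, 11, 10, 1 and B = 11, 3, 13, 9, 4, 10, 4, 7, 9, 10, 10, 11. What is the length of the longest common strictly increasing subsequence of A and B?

For each value that appears in both, track the longest common increasing run ending there.
The best achievable length is 4; one witness is 3, 7, 10, 11 (A-positions 4,5,6,8, B-positions 2,8,10,12).

4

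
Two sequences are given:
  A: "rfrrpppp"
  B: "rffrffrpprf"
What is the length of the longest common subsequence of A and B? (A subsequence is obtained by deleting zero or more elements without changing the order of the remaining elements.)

A longest common subsequence is rfrrpp (length 6); the LCS DP confirms no longer common subsequence exists.

6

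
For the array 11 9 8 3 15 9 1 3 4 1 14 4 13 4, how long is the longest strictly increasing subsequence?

Scanning left to right, the best length ending at each element is: 11→1, 9→1, 8→1, 3→1, 15→2, 9→2, 1→1, 3→2, 4→3, 1→1, 14→4, 4→3, 13→4, 4→3.
So the longest increasing subsequence has length 4, e.g. 1, 3, 4, 14.

4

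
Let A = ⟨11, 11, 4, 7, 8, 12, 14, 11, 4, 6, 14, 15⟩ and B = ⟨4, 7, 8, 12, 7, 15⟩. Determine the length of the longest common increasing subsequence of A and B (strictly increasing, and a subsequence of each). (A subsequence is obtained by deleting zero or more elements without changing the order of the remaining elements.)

5

For each value that appears in both, track the longest common increasing run ending there.
The best achievable length is 5; one witness is 4, 7, 8, 12, 15 (A-positions 3,4,5,6,12, B-positions 1,2,3,4,6).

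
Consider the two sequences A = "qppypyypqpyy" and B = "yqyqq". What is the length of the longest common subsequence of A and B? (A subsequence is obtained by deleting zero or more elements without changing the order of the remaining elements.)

A longest common subsequence is qyq (length 3); the LCS DP confirms no longer common subsequence exists.

3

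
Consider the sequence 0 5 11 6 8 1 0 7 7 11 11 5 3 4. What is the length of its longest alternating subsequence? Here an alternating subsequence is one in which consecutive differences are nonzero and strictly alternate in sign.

8

Track the best alternating length ending on an up-step vs a down-step at each position: up/down = 1/1, 2/1, 2/1, 2/3, 4/3, 2/5, 1/5, 6/5, 6/5, 6/1, 6/1, 6/7, 6/7, 8/7.
The maximum over both is 8; one such subsequence is 0, 11, 6, 8, 1, 7, 3, 4.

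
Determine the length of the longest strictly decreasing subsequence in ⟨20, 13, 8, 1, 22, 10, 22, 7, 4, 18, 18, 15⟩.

5

Scanning left to right, the best length ending at each element is: 20→1, 13→2, 8→3, 1→4, 22→1, 10→3, 22→1, 7→4, 4→5, 18→2, 18→2, 15→3.
So the longest decreasing subsequence has length 5, e.g. 20, 13, 8, 7, 4.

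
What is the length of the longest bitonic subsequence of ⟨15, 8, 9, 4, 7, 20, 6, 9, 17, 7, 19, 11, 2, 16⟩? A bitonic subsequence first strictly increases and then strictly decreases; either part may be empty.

7

Let inc[i] be the LIS ending at i and dec[i] the longest strictly decreasing subsequence starting at i. inc = [1, 1, 2, 1, 2, 3, 2, 3, 4, 3, 5, 4, 1, 5], dec = [5, 4, 4, 2, 3, 4, 2, 3, 3, 2, 3, 2, 1, 1].
max_i inc[i]+dec[i]−1 = 7, with one witness 4, 7, 9, 17, 19, 11, 2.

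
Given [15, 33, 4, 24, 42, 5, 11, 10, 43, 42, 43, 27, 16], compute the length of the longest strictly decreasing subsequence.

Let dp[i] be the longest decreasing subsequence ending at position i. Then dp = [1, 1, 2, 2, 1, 3, 3, 4, 1, 2, 1, 3, 4].
The maximum is 4; one witness is 33, 24, 11, 10 at positions 2,4,7,8.

4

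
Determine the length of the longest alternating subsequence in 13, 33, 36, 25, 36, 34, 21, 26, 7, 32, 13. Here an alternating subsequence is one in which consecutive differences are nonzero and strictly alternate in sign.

Track the best alternating length ending on an up-step vs a down-step at each position: up/down = 1/1, 2/1, 2/1, 2/3, 4/1, 4/5, 2/5, 6/5, 1/7, 8/5, 8/9.
The maximum over both is 9; one such subsequence is 13, 33, 25, 36, 21, 26, 7, 32, 13.

9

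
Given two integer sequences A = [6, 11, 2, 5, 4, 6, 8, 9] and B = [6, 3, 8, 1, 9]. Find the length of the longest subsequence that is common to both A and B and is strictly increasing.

3

For each value that appears in both, track the longest common increasing run ending there.
The best achievable length is 3; one witness is 6, 8, 9 (A-positions 1,7,8, B-positions 1,3,5).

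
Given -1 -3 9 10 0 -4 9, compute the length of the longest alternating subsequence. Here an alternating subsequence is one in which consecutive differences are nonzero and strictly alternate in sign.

A longest alternating subsequence is -1, -3, 9, 0, 9 (positions 1,2,3,5,7); its 4 consecutive differences strictly alternate in sign, and length 5 is optimal.

5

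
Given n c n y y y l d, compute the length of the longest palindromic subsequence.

Using dp[i][j] = 2 + dp[i+1][j−1] if the ends match, else max(dp[i+1][j], dp[i][j−1]):
dp[1][8] = 3. A witness is yyy at positions 4,5,6.

3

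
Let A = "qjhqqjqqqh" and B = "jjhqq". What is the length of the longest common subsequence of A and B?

4

Backtracking the LCS table gives one alignment: j (A2,B2) → h (A3,B3) → q (A8,B4) → q (A9,B5).
So the longest common subsequence has length 4.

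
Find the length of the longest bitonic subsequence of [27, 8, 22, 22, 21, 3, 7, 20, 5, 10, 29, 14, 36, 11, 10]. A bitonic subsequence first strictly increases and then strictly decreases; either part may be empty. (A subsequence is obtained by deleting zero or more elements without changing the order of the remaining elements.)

7

One longest bitonic subsequence is 27, 22, 21, 20, 14, 11, 10 (positions 1,4,5,8,12,14,15): it rises to 27 then falls. Length 7 is optimal.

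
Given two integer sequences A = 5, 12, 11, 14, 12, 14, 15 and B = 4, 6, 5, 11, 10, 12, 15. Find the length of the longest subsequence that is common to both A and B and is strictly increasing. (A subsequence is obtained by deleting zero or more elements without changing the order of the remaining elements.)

4

A longest common strictly increasing subsequence is 5, 11, 12, 15 (length 4); it appears in order in both A and B, and no longer such subsequence exists.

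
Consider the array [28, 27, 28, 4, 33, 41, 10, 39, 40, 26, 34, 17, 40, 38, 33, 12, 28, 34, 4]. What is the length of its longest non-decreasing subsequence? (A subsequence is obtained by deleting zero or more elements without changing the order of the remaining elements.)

One longest non-decreasing subsequence is 28, 28, 33, 39, 40, 40 (positions 1,3,5,8,9,13), of length 6; no longer one exists.

6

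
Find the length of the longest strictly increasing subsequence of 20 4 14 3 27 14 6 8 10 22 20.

Scanning left to right, the best length ending at each element is: 20→1, 4→1, 14→2, 3→1, 27→3, 14→2, 6→2, 8→3, 10→4, 22→5, 20→5.
So the longest increasing subsequence has length 5, e.g. 4, 6, 8, 10, 22.

5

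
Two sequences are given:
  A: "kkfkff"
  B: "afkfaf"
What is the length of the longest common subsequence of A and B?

4

A longest common subsequence is fkff (length 4); the LCS DP confirms no longer common subsequence exists.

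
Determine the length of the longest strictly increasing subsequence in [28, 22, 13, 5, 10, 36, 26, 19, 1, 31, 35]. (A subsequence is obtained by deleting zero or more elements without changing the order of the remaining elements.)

5

Scanning left to right, the best length ending at each element is: 28→1, 22→1, 13→1, 5→1, 10→2, 36→3, 26→3, 19→3, 1→1, 31→4, 35→5.
So the longest increasing subsequence has length 5, e.g. 5, 10, 26, 31, 35.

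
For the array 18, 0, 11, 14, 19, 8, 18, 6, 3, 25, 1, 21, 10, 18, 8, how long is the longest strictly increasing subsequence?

Let dp[i] be the longest increasing subsequence ending at position i. Then dp = [1, 1, 2, 3, 4, 2, 4, 2, 2, 5, 2, 5, 3, 4, 3].
The maximum is 5; one witness is 0, 11, 14, 19, 25 at positions 2,3,4,5,10.

5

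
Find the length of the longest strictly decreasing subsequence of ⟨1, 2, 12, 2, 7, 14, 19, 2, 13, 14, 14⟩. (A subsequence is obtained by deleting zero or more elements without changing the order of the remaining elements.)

One longest decreasing subsequence is 12, 7, 2 (positions 3,5,8), of length 3; no longer one exists.

3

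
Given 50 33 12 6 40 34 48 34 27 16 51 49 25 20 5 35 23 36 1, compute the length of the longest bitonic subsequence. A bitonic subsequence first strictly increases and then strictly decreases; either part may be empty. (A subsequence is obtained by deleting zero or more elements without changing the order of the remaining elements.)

9

One longest bitonic subsequence is 33, 40, 48, 34, 27, 25, 20, 5, 1 (positions 2,5,7,8,9,13,14,15,19): it rises to 48 then falls. Length 9 is optimal.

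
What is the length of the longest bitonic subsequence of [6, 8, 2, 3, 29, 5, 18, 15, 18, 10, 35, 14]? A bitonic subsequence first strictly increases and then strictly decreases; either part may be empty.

One longest bitonic subsequence is 2, 3, 5, 15, 18, 35, 14 (positions 3,4,6,8,9,11,12): it rises to 35 then falls. Length 7 is optimal.

7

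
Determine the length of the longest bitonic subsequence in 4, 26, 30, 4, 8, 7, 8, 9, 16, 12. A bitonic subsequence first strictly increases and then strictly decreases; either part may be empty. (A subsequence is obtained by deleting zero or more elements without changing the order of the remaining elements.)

6

Let inc[i] be the LIS ending at i and dec[i] the longest strictly decreasing subsequence starting at i. inc = [1, 2, 3, 1, 2, 2, 3, 4, 5, 5], dec = [1, 3, 3, 1, 2, 1, 1, 1, 2, 1].
max_i inc[i]+dec[i]−1 = 6, with one witness 4, 7, 8, 9, 16, 12.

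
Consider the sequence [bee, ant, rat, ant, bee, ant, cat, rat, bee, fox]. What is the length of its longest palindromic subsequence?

7

One longest palindromic subsequence is bee rat ant bee ant rat bee (positions 1,3,4,5,6,8,9); it reads the same forward and backward, and the interval DP gives dp[1][10] = 7.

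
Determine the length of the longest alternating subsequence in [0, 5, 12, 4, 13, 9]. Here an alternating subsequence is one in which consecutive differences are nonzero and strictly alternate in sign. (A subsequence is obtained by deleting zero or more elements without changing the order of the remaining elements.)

5

A longest alternating subsequence is 0, 5, 4, 13, 9 (positions 1,2,4,5,6); its 4 consecutive differences strictly alternate in sign, and length 5 is optimal.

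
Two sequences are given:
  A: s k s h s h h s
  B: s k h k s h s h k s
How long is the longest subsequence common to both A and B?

A longest common subsequence is skshshs (length 7); the LCS DP confirms no longer common subsequence exists.

7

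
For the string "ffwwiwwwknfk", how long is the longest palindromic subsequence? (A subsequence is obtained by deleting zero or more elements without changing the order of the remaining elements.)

One longest palindromic subsequence is fwwwwwf (positions 2,3,4,6,7,8,11); it reads the same forward and backward, and the interval DP gives dp[1][12] = 7.

7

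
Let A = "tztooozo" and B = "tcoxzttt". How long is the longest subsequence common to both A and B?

3

A longest common subsequence is tzt (length 3); the LCS DP confirms no longer common subsequence exists.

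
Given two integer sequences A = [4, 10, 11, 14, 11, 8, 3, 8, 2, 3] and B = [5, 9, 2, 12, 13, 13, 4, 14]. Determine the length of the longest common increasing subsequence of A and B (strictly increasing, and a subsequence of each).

2

For each value that appears in both, track the longest common increasing run ending there.
The best achievable length is 2; one witness is 4, 14 (A-positions 1,4, B-positions 7,8).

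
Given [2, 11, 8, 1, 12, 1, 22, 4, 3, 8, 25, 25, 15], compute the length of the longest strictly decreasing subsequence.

Let dp[i] be the longest decreasing subsequence ending at position i. Then dp = [1, 1, 2, 3, 1, 3, 1, 3, 4, 2, 1, 1, 2].
The maximum is 4; one witness is 11, 8, 4, 3 at positions 2,3,8,9.

4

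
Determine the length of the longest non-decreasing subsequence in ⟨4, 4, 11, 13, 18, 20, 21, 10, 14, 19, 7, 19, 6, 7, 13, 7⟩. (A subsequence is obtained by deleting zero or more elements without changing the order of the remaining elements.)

One longest non-decreasing subsequence is 4, 4, 11, 13, 18, 20, 21 (positions 1,2,3,4,5,6,7), of length 7; no longer one exists.

7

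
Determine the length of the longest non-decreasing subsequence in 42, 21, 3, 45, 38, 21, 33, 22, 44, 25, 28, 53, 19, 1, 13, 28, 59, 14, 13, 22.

7

Let dp[i] be the longest non-decreasing subsequence ending at position i. Then dp = [1, 1, 1, 2, 2, 2, 3, 3, 4, 4, 5, 6, 2, 1, 2, 6, 7, 3, 3, 4].
The maximum is 7; one witness is 21, 21, 22, 25, 28, 53, 59 at positions 2,6,8,10,11,12,17.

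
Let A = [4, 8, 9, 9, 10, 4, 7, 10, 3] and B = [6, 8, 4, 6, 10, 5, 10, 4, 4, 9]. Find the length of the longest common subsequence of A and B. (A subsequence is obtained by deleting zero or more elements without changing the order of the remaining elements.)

3

Backtracking the LCS table gives one alignment: 4 (A1,B3) → 10 (A5,B7) → 4 (A6,B9).
So the longest common subsequence has length 3.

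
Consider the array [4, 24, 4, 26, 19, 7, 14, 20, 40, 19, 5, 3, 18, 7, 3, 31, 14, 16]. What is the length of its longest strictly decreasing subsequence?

Let dp[i] be the longest decreasing subsequence ending at position i. Then dp = [1, 1, 2, 1, 2, 3, 3, 2, 1, 3, 4, 5, 4, 5, 6, 2, 5, 5].
The maximum is 6; one witness is 24, 20, 19, 18, 7, 3 at positions 2,8,10,13,14,15.

6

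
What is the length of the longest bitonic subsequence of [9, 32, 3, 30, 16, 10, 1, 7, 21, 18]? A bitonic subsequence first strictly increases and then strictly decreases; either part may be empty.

6

One longest bitonic subsequence is 9, 32, 30, 16, 10, 7 (positions 1,2,4,5,6,8): it rises to 32 then falls. Length 6 is optimal.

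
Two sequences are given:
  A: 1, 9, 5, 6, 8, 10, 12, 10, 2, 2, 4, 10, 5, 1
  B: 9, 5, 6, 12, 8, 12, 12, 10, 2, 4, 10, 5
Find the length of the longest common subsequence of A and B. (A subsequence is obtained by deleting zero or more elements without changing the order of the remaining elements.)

10

A longest common subsequence is 9, 5, 6, 8, 12, 10, 2, 4, 10, 5 (length 10); the LCS DP confirms no longer common subsequence exists.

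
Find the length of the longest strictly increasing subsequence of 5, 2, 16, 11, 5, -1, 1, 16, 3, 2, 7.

4

Let dp[i] be the longest increasing subsequence ending at position i. Then dp = [1, 1, 2, 2, 2, 1, 2, 3, 3, 3, 4].
The maximum is 4; one witness is -1, 1, 3, 7 at positions 6,7,9,11.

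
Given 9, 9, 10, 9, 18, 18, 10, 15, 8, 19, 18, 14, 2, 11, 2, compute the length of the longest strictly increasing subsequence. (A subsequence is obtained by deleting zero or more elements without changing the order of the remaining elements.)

Let dp[i] be the longest increasing subsequence ending at position i. Then dp = [1, 1, 2, 1, 3, 3, 2, 3, 1, 4, 4, 3, 1, 3, 1].
The maximum is 4; one witness is 9, 10, 18, 19 at positions 1,3,5,10.

4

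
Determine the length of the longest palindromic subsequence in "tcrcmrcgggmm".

5

One longest palindromic subsequence is mgggm (positions 5,8,9,10,12); it reads the same forward and backward, and the interval DP gives dp[1][12] = 5.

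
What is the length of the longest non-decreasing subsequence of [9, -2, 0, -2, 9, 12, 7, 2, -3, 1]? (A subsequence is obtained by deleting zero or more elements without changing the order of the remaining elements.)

One longest non-decreasing subsequence is -2, 0, 9, 12 (positions 2,3,5,6), of length 4; no longer one exists.

4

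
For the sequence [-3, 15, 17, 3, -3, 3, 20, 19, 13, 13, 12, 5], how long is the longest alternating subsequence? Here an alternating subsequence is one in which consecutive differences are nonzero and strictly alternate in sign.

5

Track the best alternating length ending on an up-step vs a down-step at each position: up/down = 1/1, 2/1, 2/1, 2/3, 1/3, 4/3, 4/1, 4/5, 4/5, 4/5, 4/5, 4/5.
The maximum over both is 5; one such subsequence is -3, 15, 3, 20, 19.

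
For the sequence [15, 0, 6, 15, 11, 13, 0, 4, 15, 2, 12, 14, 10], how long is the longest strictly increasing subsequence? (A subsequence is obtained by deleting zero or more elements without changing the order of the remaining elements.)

Let dp[i] be the longest increasing subsequence ending at position i. Then dp = [1, 1, 2, 3, 3, 4, 1, 2, 5, 2, 4, 5, 3].
The maximum is 5; one witness is 0, 6, 11, 13, 15 at positions 2,3,5,6,9.

5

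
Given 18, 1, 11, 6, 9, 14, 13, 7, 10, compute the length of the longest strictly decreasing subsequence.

4

Scanning left to right, the best length ending at each element is: 18→1, 1→2, 11→2, 6→3, 9→3, 14→2, 13→3, 7→4, 10→4.
So the longest decreasing subsequence has length 4, e.g. 18, 11, 9, 7.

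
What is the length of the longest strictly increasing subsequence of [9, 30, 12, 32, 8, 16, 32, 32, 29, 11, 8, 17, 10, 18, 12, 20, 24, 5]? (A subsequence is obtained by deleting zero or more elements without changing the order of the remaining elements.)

Scanning left to right, the best length ending at each element is: 9→1, 30→2, 12→2, 32→3, 8→1, 16→3, 32→4, 32→4, 29→4, 11→2, 8→1, 17→4, 10→2, 18→5, 12→3, 20→6, 24→7, 5→1.
So the longest increasing subsequence has length 7, e.g. 9, 12, 16, 17, 18, 20, 24.

7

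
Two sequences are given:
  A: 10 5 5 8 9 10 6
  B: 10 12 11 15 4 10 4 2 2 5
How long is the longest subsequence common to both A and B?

2

A longest common subsequence is 10, 5 (length 2); the LCS DP confirms no longer common subsequence exists.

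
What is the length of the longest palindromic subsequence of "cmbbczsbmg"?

5

One longest palindromic subsequence is mbsbm (positions 2,3,7,8,9); it reads the same forward and backward, and the interval DP gives dp[1][10] = 5.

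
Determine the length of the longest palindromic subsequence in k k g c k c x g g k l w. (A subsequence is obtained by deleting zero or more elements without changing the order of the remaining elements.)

Using dp[i][j] = 2 + dp[i+1][j−1] if the ends match, else max(dp[i+1][j], dp[i][j−1]):
dp[1][12] = 7. A witness is kgckcgk at positions 2,3,4,5,6,9,10.

7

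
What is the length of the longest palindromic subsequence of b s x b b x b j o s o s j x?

7

One longest palindromic subsequence is xjsosjx (positions 3,8,10,11,12,13,14); it reads the same forward and backward, and the interval DP gives dp[1][14] = 7.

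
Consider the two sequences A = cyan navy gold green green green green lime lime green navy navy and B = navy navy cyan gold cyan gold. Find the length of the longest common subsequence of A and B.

2

A longest common subsequence is cyan, gold (length 2); the LCS DP confirms no longer common subsequence exists.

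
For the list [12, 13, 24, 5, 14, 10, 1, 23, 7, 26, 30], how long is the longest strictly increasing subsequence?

6

One longest increasing subsequence is 12, 13, 14, 23, 26, 30 (positions 1,2,5,8,10,11), of length 6; no longer one exists.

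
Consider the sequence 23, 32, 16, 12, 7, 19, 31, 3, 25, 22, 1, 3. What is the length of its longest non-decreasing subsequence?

One longest non-decreasing subsequence is 16, 19, 31 (positions 3,6,7), of length 3; no longer one exists.

3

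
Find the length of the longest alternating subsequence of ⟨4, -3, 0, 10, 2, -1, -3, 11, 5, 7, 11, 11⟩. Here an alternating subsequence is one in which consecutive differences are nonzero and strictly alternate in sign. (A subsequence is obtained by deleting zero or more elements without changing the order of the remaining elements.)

Track the best alternating length ending on an up-step vs a down-step at each position: up/down = 1/1, 1/2, 3/2, 3/1, 3/4, 3/4, 1/4, 5/1, 5/6, 7/6, 7/1, 7/1.
The maximum over both is 7; one such subsequence is 4, -3, 10, 2, 11, 5, 7.

7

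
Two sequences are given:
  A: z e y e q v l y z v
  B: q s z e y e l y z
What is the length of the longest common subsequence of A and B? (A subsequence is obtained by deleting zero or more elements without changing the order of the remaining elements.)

A longest common subsequence is zeyelyz (length 7); the LCS DP confirms no longer common subsequence exists.

7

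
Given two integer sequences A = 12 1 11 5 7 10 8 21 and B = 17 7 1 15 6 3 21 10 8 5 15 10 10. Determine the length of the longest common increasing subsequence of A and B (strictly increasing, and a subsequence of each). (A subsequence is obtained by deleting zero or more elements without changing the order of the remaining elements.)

For each value that appears in both, track the longest common increasing run ending there.
The best achievable length is 3; one witness is 1, 5, 10 (A-positions 2,4,6, B-positions 3,10,12).

3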